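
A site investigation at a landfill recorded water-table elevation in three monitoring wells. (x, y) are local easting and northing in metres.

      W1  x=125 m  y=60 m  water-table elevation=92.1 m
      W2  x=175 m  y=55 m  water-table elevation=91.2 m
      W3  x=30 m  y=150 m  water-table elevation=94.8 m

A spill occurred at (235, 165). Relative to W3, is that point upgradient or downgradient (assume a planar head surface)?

With h = a·x + b·y + c and W1 as origin, the differences give:
  50·a + (-5)·b = -0.9
  (-95)·a + 90·b = +2.7
Eliminate b (×90 and ×(-5), subtract): 4025·a = -67.50 → a = ∂h/∂x = -0.01677
Back-substitute: b = ∂h/∂y = +0.01230.
Head at (235, 165) = 92.1 + (-0.01677)·(110) + (+0.01230)·(105) = 91.55 m.
That is lower than the 94.8 m at W3, so the point is downgradient.

downgradient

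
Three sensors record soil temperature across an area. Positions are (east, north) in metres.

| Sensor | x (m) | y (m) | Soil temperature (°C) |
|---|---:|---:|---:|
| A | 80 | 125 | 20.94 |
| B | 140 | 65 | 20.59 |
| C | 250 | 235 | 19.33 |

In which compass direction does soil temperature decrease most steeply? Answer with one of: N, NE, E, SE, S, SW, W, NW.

E

Taking A as reference: B−A = (60, -60, -0.35); C−A = (170, 110, -1.61).
Solve a·Δx + b·Δy = ΔT: det = 60·110 − 170·(-60) = 16800.
∂T/∂x = [(-0.35)·110 − (-1.61)·(-60)] / 16800 = -0.008042
∂T/∂y = [60·(-1.61) − 170·(-0.35)] / 16800 = -0.002208
Steepest decrease is along −∇f = (+0.008042 E, +0.002208 N) → east.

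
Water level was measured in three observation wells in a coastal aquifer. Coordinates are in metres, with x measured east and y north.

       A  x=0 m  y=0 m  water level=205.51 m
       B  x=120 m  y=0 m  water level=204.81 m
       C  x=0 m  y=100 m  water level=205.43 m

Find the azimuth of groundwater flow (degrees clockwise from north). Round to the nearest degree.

082°

∂h/∂x = (204.81 − 205.51) / (120 − 0) = -0.005833
∂h/∂y = (205.43 − 205.51) / (100 − 0) = -0.0008000
Flow direction (−∇h) has components (+0.005833 E, +0.0008000 N).
Azimuth = atan2(E, N) = atan2(+0.005833, +0.0008000) = 82.2° ≈ 082°.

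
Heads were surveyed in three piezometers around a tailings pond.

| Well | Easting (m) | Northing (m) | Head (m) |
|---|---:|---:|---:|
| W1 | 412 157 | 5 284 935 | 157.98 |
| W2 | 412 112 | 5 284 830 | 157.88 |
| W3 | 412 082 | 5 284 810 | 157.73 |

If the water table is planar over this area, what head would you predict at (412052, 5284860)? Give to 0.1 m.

157.5 m

Taking W1 as reference: W2−W1 = (-45, -105, -0.10); W3−W1 = (-75, -125, -0.25).
Solve a·Δx + b·Δy = Δh: det = (-45)·(-125) − (-75)·(-105) = -2250.
∂h/∂x = [(-0.10)·(-125) − (-0.25)·(-105)] / -2250 = +0.006111
∂h/∂y = [(-45)·(-0.25) − (-75)·(-0.10)] / -2250 = -0.001667
h(412052, 5284860) = 157.98 + (+0.006111)·(-105) + (-0.001667)·(-75) = 157.98 -0.642 +0.125 = 157.463 m.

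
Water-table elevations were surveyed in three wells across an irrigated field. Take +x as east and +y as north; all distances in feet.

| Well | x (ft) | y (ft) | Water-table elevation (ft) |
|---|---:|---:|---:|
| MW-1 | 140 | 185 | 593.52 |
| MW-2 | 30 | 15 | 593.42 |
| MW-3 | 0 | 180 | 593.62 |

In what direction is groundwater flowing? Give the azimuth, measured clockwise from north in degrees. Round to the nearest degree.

With h = a·x + b·y + c and MW-1 as origin, the differences give:
  (-110)·a + (-170)·b = -0.10
  (-140)·a + (-5)·b = +0.10
Eliminate b (×(-5) and ×(-170), subtract): -23250·a = 17.500 → a = ∂h/∂x = -0.0007527
Back-substitute: b = ∂h/∂y = +0.001075.
Flow direction (−∇h) has components (+0.0007527 E, -0.001075 N).
Azimuth = atan2(E, N) = atan2(+0.0007527, -0.001075) = 145.0° ≈ 145°.

145°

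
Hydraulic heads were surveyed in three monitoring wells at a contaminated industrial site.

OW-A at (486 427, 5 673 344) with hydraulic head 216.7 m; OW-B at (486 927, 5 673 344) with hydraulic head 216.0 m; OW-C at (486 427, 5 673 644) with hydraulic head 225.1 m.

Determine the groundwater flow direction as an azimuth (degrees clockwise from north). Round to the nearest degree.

177°

∂h/∂x = (216.0 − 216.7) / (486927 − 486427) = -0.001400
∂h/∂y = (225.1 − 216.7) / (5673644 − 5673344) = +0.02800
Flow direction (−∇h) has components (+0.001400 E, -0.02800 N).
Azimuth = atan2(E, N) = atan2(+0.001400, -0.02800) = 177.1° ≈ 177°.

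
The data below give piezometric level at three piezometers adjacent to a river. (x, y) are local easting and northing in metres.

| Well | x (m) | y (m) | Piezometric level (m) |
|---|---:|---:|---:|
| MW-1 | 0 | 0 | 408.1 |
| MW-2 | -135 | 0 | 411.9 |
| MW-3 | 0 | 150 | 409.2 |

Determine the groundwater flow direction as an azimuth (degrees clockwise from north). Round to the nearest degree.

∂h/∂x = (411.9 − 408.1) / (-135 − 0) = -0.02815
∂h/∂y = (409.2 − 408.1) / (150 − 0) = +0.007333
Flow direction (−∇h) has components (+0.02815 E, -0.007333 N).
Azimuth = atan2(E, N) = atan2(+0.02815, -0.007333) = 104.6° ≈ 105°.

105°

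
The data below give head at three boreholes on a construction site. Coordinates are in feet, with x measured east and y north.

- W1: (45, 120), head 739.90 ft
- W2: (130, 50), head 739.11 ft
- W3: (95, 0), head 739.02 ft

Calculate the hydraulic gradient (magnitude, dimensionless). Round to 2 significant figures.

Taking W1 as reference: W2−W1 = (85, -70, -0.79); W3−W1 = (50, -120, -0.88).
Determinant of the coordinate differences = 85·(-120) − 50·(-70) = -6700.
∂h/∂x = [(-0.79)·(-120) − (-0.88)·(-70)] / -6700 = -0.004955
∂h/∂y = [85·(-0.88) − 50·(-0.79)] / -6700 = +0.005269
|∇h| = √(-0.004955² + 0.005269²) = 0.007233

0.0072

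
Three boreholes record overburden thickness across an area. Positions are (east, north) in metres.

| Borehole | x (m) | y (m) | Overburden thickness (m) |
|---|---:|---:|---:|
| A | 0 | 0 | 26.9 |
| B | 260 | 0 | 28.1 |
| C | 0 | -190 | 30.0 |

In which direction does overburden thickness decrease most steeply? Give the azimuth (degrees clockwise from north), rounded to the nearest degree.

344°

∂d/∂x = (28.1 − 26.9) / (260 − 0) = +0.004615
∂d/∂y = (30.0 − 26.9) / (-190 − 0) = -0.01632
Steepest decrease is along −∇f: components (-0.004615 E, +0.01632 N).
Azimuth = atan2(-0.004615, +0.01632) = 344.2° ≈ 344°.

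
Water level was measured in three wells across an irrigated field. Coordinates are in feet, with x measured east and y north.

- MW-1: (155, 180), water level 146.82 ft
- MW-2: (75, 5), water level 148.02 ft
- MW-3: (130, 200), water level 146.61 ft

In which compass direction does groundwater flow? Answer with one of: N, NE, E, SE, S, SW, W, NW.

Taking MW-1 as reference: MW-2−MW-1 = (-80, -175, +1.20); MW-3−MW-1 = (-25, 20, -0.21).
Determinant of the coordinate differences = (-80)·20 − (-25)·(-175) = -5975.
∂h/∂x = [(+1.20)·20 − (-0.21)·(-175)] / -5975 = +0.002134
∂h/∂y = [(-80)·(-0.21) − (-25)·(+1.20)] / -5975 = -0.007833
Flow = −∇h = (-0.002134 east, +0.007833 north), which points north.

N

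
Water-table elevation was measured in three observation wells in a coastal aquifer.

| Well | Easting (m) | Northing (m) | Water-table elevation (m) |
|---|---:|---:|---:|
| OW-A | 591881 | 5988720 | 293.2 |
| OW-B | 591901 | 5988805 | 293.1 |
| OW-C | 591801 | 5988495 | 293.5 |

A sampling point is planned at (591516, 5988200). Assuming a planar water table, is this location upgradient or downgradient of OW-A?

upgradient

Differences from OW-A: to OW-B (Δx, Δy, Δh) = (20, 85, -0.1); to OW-C = (-80, -225, +0.3).
Solve a·Δx + b·Δy = Δh: det = 20·(-225) − (-80)·85 = 2300.
∂h/∂x = [(-0.1)·(-225) − (+0.3)·85] / 2300 = -0.001304
∂h/∂y = [20·(+0.3) − (-80)·(-0.1)] / 2300 = -0.0008696
Head at (591516, 5988200) = 293.2 + (-0.001304)·(-365) + (-0.0008696)·(-520) = 294.13 m.
That is higher than the 293.2 m at OW-A, so the point is upgradient.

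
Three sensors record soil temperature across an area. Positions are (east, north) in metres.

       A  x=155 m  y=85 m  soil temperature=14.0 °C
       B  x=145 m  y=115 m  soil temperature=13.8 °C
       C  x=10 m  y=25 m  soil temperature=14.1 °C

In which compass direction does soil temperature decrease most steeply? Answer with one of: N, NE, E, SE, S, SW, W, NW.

Three-point gradient (reference A): Δ to B = (-10, 30, -0.2), Δ to C = (-145, -60, +0.1).
∂T/∂x = +0.001818, ∂T/∂y = -0.006061 (det = 4950).
Steepest decrease is along −∇f = (-0.001818 E, +0.006061 N) → north.

N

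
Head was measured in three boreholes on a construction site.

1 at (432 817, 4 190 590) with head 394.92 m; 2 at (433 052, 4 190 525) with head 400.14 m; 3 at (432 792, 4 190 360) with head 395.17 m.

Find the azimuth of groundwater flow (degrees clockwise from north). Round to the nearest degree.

With h = a·x + b·y + c and 1 as origin, the differences give:
  235·a + (-65)·b = +5.22
  (-25)·a + (-230)·b = +0.25
Eliminate b (×(-230) and ×(-65), subtract): -55675·a = -1184.350 → a = ∂h/∂x = +0.02127
Back-substitute: b = ∂h/∂y = -0.003399.
Flow direction (−∇h) has components (-0.02127 E, +0.003399 N).
Azimuth = atan2(E, N) = atan2(-0.02127, +0.003399) = 279.1° ≈ 279°.

279°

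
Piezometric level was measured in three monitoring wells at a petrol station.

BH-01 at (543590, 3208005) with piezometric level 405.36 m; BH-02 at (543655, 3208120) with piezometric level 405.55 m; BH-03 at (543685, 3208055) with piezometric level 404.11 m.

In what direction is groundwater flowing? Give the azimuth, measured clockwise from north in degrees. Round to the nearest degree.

123°

Differences from BH-01: to BH-02 (Δx, Δy, Δh) = (65, 115, +0.19); to BH-03 = (95, 50, -1.25).
Solve a·Δx + b·Δy = Δh: det = 65·50 − 95·115 = -7675.
∂h/∂x = [(+0.19)·50 − (-1.25)·115] / -7675 = -0.01997
∂h/∂y = [65·(-1.25) − 95·(+0.19)] / -7675 = +0.01294
Flow direction (−∇h) has components (+0.01997 E, -0.01294 N).
Azimuth = atan2(E, N) = atan2(+0.01997, -0.01294) = 122.9° ≈ 123°.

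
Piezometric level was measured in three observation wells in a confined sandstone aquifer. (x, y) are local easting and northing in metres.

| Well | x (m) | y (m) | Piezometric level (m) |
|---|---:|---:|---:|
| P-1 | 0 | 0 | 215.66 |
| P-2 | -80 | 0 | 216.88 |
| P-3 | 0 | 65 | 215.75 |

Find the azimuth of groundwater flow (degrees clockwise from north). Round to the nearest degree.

095°

∂h/∂x = (216.88 − 215.66) / (-80 − 0) = -0.01525
∂h/∂y = (215.75 − 215.66) / (65 − 0) = +0.001385
Flow direction (−∇h) has components (+0.01525 E, -0.001385 N).
Azimuth = atan2(E, N) = atan2(+0.01525, -0.001385) = 95.2° ≈ 095°.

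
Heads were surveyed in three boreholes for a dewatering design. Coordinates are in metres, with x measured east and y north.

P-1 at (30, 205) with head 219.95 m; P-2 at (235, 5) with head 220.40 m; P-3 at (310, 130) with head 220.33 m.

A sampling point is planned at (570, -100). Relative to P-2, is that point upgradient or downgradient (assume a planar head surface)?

Taking P-1 as reference: P-2−P-1 = (205, -200, +0.45); P-3−P-1 = (280, -75, +0.38).
Solve a·Δx + b·Δy = Δh: det = 205·(-75) − 280·(-200) = 40625.
∂h/∂x = [(+0.45)·(-75) − (+0.38)·(-200)] / 40625 = +0.001040
∂h/∂y = [205·(+0.38) − 280·(+0.45)] / 40625 = -0.001184
Head at (570, -100) = 219.95 + (+0.001040)·(540) + (-0.001184)·(-305) = 220.87 m.
That is higher than the 220.40 m at P-2, so the point is upgradient.

upgradient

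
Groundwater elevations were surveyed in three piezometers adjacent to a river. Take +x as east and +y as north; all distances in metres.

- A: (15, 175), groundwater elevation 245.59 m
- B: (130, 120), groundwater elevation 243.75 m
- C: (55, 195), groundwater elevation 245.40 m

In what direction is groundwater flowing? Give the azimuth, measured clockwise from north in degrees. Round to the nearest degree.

138°

Differences from A: to B (Δx, Δy, Δh) = (115, -55, -1.84); to C = (40, 20, -0.19).
Solve a·Δx + b·Δy = Δh: det = 115·20 − 40·(-55) = 4500.
∂h/∂x = [(-1.84)·20 − (-0.19)·(-55)] / 4500 = -0.01050
∂h/∂y = [115·(-0.19) − 40·(-1.84)] / 4500 = +0.01150
Flow direction (−∇h) has components (+0.01050 E, -0.01150 N).
Azimuth = atan2(E, N) = atan2(+0.01050, -0.01150) = 137.6° ≈ 138°.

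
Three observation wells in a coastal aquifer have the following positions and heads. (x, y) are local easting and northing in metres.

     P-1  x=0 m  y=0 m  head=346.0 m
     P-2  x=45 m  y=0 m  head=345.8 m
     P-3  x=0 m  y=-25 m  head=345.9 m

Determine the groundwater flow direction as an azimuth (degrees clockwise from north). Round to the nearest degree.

∂h/∂x = (345.8 − 346.0) / (45 − 0) = -0.004444
∂h/∂y = (345.9 − 346.0) / (-25 − 0) = +0.004000
Flow direction (−∇h) has components (+0.004444 E, -0.004000 N).
Azimuth = atan2(E, N) = atan2(+0.004444, -0.004000) = 132.0° ≈ 132°.

132°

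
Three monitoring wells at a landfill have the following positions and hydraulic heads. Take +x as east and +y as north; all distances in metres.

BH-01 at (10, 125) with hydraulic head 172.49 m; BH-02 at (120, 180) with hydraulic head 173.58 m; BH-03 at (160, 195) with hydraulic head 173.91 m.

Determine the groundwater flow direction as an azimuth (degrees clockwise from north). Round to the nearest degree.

With h = a·x + b·y + c and BH-01 as origin, the differences give:
  110·a + 55·b = +1.09
  150·a + 70·b = +1.42
Eliminate b (×70 and ×55, subtract): -550·a = -1.800 → a = ∂h/∂x = +0.003273
Back-substitute: b = ∂h/∂y = +0.01327.
Flow direction (−∇h) has components (-0.003273 E, -0.01327 N).
Azimuth = atan2(E, N) = atan2(-0.003273, -0.01327) = 193.9° ≈ 194°.

194°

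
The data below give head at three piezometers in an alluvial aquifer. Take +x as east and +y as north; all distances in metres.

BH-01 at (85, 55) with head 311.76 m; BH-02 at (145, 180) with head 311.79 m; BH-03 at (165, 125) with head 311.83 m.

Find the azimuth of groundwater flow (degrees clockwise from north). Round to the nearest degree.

Differences from BH-01: to BH-02 (Δx, Δy, Δh) = (60, 125, +0.03); to BH-03 = (80, 70, +0.07).
Determinant of the coordinate differences = 60·70 − 80·125 = -5800.
∂h/∂x = [(+0.03)·70 − (+0.07)·125] / -5800 = +0.001147
∂h/∂y = [60·(+0.07) − 80·(+0.03)] / -5800 = -0.0003103
Flow direction (−∇h) has components (-0.001147 E, +0.0003103 N).
Azimuth = atan2(E, N) = atan2(-0.001147, +0.0003103) = 285.1° ≈ 285°.

285°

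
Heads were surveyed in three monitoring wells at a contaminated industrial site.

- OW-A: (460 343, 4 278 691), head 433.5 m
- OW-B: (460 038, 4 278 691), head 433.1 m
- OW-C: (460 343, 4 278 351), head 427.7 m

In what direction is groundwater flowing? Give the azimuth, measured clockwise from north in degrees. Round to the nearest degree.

184°

∂h/∂x = (433.1 − 433.5) / (460038 − 460343) = +0.001311
∂h/∂y = (427.7 − 433.5) / (4278351 − 4278691) = +0.01706
Flow direction (−∇h) has components (-0.001311 E, -0.01706 N).
Azimuth = atan2(E, N) = atan2(-0.001311, -0.01706) = 184.4° ≈ 184°.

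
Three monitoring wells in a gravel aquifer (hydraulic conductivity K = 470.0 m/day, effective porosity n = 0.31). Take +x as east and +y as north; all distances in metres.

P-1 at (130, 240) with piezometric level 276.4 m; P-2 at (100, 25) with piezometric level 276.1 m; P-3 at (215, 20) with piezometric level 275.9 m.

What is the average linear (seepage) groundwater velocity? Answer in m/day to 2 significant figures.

3.5 m/day

Taking P-1 as reference: P-2−P-1 = (-30, -215, -0.3); P-3−P-1 = (85, -220, -0.5).
Determinant of the coordinate differences = (-30)·(-220) − 85·(-215) = 24875.
∂h/∂x = [(-0.3)·(-220) − (-0.5)·(-215)] / 24875 = -0.001668
∂h/∂y = [(-30)·(-0.5) − 85·(-0.3)] / 24875 = +0.001628
|∇h| = √(-0.001668² + 0.001628²) = 0.002331
Seepage velocity v = K·i/n = 470.0 × 0.002331 / 0.31 = 3.534 m/day.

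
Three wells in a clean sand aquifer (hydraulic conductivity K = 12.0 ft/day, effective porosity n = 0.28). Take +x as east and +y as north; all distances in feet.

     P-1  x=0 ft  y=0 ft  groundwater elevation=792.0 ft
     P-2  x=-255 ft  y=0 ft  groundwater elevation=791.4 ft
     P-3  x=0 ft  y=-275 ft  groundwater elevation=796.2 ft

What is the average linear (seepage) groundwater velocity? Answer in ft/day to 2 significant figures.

∂h/∂x = (791.4 − 792.0) / (-255 − 0) = +0.002353
∂h/∂y = (796.2 − 792.0) / (-275 − 0) = -0.01527
|∇h| = √(0.002353² + -0.01527²) = 0.01545
Seepage velocity v = K·i/n = 12.0 × 0.01545 / 0.28 = 0.6621 ft/day.

0.66 ft/day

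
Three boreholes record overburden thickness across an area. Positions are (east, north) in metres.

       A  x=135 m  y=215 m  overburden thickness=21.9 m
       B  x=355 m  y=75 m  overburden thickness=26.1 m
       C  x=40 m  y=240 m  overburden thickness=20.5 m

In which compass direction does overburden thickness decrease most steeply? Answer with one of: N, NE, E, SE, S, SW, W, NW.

NW

Differences from A: to B (Δx, Δy, Δh) = (220, -140, +4.2); to C = (-95, 25, -1.4).
Determinant of the coordinate differences = 220·25 − (-95)·(-140) = -7800.
∂d/∂x = [(+4.2)·25 − (-1.4)·(-140)] / -7800 = +0.01167
∂d/∂y = [220·(-1.4) − (-95)·(+4.2)] / -7800 = -0.01167
Steepest decrease is along −∇f = (-0.01167 E, +0.01167 N) → northwest.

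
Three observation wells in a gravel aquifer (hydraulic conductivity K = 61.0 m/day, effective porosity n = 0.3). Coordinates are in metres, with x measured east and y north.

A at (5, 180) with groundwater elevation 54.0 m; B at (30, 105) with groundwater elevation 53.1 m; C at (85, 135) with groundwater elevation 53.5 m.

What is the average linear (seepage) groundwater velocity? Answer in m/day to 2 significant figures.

Taking A as reference: B−A = (25, -75, -0.9); C−A = (80, -45, -0.5).
Solve a·Δx + b·Δy = Δh: det = 25·(-45) − 80·(-75) = 4875.
∂h/∂x = [(-0.9)·(-45) − (-0.5)·(-75)] / 4875 = +0.0006154
∂h/∂y = [25·(-0.5) − 80·(-0.9)] / 4875 = +0.01221
|∇h| = √(0.0006154² + 0.01221²) = 0.01223
Seepage velocity v = K·i/n = 61.0 × 0.01223 / 0.3 = 2.487 m/day.

2.5 m/day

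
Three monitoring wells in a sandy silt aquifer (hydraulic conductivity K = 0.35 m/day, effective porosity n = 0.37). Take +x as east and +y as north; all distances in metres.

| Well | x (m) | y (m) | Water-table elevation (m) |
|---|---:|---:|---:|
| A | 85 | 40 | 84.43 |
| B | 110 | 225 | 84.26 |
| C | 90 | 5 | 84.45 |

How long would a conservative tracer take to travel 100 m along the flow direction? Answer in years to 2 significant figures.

With h = a·x + b·y + c and A as origin, the differences give:
  25·a + 185·b = -0.17
  5·a + (-35)·b = +0.02
Eliminate b (×(-35) and ×185, subtract): -1800·a = 2.250 → a = ∂h/∂x = -0.001250
Back-substitute: b = ∂h/∂y = -0.0007500.
|∇h| = √(-0.001250² + -0.0007500²) = 0.001458
Seepage velocity v = K·i/n = 0.35 × 0.001458 / 0.37 = 0.001379 m/day.
t = 100 / 0.001379 = 7.252e+04 days = 199 years.

200 years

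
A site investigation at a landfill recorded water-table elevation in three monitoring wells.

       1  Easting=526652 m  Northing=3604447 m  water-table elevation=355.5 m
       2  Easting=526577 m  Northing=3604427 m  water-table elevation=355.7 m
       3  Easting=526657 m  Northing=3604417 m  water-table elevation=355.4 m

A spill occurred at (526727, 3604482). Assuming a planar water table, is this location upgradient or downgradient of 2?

Taking 1 as reference: 2−1 = (-75, -20, +0.2); 3−1 = (5, -30, -0.1).
Solve a·Δx + b·Δy = Δh: det = (-75)·(-30) − 5·(-20) = 2350.
∂h/∂x = [(+0.2)·(-30) − (-0.1)·(-20)] / 2350 = -0.003404
∂h/∂y = [(-75)·(-0.1) − 5·(+0.2)] / 2350 = +0.002766
Head at (526727, 3604482) = 355.5 + (-0.003404)·(75) + (+0.002766)·(35) = 355.34 m.
That is lower than the 355.7 m at 2, so the point is downgradient.

downgradient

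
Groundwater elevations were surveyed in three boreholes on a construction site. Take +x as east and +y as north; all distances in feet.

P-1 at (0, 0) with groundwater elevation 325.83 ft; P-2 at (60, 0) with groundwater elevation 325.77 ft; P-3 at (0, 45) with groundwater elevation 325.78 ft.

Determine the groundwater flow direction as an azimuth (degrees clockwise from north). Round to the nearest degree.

042°

∂h/∂x = (325.77 − 325.83) / (60 − 0) = -0.001000
∂h/∂y = (325.78 − 325.83) / (45 − 0) = -0.001111
Flow direction (−∇h) has components (+0.001000 E, +0.001111 N).
Azimuth = atan2(E, N) = atan2(+0.001000, +0.001111) = 42.0° ≈ 042°.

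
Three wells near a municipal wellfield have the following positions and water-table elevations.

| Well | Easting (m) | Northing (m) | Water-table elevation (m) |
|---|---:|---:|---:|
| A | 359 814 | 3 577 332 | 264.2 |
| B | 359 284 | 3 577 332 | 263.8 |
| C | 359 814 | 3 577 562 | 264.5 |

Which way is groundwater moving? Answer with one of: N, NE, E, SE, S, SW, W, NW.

SW

∂h/∂x = (263.8 − 264.2) / (359284 − 359814) = +0.0007547
∂h/∂y = (264.5 − 264.2) / (3577562 − 3577332) = +0.001304
Flow = −∇h = (-0.0007547 east, -0.001304 north), which points southwest.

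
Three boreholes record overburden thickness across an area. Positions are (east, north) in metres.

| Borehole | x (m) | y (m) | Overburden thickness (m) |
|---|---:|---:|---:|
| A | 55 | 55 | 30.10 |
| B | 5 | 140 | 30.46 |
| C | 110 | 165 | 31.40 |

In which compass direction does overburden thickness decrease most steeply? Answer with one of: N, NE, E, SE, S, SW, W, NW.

Differences from A: to B (Δx, Δy, Δh) = (-50, 85, +0.36); to C = (55, 110, +1.30).
Determinant of the coordinate differences = (-50)·110 − 55·85 = -10175.
∂d/∂x = [(+0.36)·110 − (+1.30)·85] / -10175 = +0.006968
∂d/∂y = [(-50)·(+1.30) − 55·(+0.36)] / -10175 = +0.008334
Steepest decrease is along −∇f = (-0.006968 E, -0.008334 N) → southwest.

SW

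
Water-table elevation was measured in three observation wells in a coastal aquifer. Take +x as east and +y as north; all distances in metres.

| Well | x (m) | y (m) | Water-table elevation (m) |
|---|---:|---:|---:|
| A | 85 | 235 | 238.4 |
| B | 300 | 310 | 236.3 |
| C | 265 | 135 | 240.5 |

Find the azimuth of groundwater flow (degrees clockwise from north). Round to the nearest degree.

With h = a·x + b·y + c and A as origin, the differences give:
  215·a + 75·b = -2.1
  180·a + (-100)·b = +2.1
Eliminate b (×(-100) and ×75, subtract): -35000·a = 52.50 → a = ∂h/∂x = -0.001500
Back-substitute: b = ∂h/∂y = -0.02370.
Flow direction (−∇h) has components (+0.001500 E, +0.02370 N).
Azimuth = atan2(E, N) = atan2(+0.001500, +0.02370) = 3.6° ≈ 004°.

004°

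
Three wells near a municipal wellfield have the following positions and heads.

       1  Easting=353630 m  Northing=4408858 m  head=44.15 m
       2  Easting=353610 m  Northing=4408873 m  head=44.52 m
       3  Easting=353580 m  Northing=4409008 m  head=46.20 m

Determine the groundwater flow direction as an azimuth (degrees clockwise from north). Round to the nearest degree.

Taking 1 as reference: 2−1 = (-20, 15, +0.37); 3−1 = (-50, 150, +2.05).
Solve a·Δx + b·Δy = Δh: det = (-20)·150 − (-50)·15 = -2250.
∂h/∂x = [(+0.37)·150 − (+2.05)·15] / -2250 = -0.01100
∂h/∂y = [(-20)·(+2.05) − (-50)·(+0.37)] / -2250 = +0.010000
Flow direction (−∇h) has components (+0.01100 E, -0.010000 N).
Azimuth = atan2(E, N) = atan2(+0.01100, -0.010000) = 132.3° ≈ 132°.

132°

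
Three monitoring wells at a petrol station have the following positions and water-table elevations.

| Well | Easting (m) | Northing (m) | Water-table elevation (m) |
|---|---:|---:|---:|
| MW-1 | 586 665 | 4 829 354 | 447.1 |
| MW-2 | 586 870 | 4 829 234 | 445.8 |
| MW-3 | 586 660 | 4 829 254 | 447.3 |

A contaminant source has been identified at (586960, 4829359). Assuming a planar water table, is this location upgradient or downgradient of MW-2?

Differences from MW-1: to MW-2 (Δx, Δy, Δh) = (205, -120, -1.3); to MW-3 = (-5, -100, +0.2).
Determinant of the coordinate differences = 205·(-100) − (-5)·(-120) = -21100.
∂h/∂x = [(-1.3)·(-100) − (+0.2)·(-120)] / -21100 = -0.007299
∂h/∂y = [205·(+0.2) − (-5)·(-1.3)] / -21100 = -0.001635
Head at (586960, 4829359) = 447.1 + (-0.007299)·(295) + (-0.001635)·(5) = 444.94 m.
That is lower than the 445.8 m at MW-2, so the point is downgradient.

downgradient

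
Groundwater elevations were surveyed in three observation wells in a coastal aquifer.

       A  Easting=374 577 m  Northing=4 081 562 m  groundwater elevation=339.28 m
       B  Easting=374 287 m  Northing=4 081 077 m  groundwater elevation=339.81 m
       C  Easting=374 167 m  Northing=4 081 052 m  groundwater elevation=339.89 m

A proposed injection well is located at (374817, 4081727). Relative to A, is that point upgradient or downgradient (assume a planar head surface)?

With h = a·x + b·y + c and A as origin, the differences give:
  (-290)·a + (-485)·b = +0.53
  (-410)·a + (-510)·b = +0.61
Eliminate b (×(-510) and ×(-485), subtract): -50950·a = 25.550 → a = ∂h/∂x = -0.0005015
Back-substitute: b = ∂h/∂y = -0.0007929.
Head at (374817, 4081727) = 339.28 + (-0.0005015)·(240) + (-0.0007929)·(165) = 339.03 m.
That is lower than the 339.28 m at A, so the point is downgradient.

downgradient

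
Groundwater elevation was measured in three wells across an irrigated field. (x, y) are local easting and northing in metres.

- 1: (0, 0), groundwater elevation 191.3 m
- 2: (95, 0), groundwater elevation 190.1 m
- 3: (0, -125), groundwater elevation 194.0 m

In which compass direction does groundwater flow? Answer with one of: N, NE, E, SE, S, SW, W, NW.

NE

∂h/∂x = (190.1 − 191.3) / (95 − 0) = -0.01263
∂h/∂y = (194.0 − 191.3) / (-125 − 0) = -0.02160
Flow = −∇h = (+0.01263 east, +0.02160 north), which points northeast.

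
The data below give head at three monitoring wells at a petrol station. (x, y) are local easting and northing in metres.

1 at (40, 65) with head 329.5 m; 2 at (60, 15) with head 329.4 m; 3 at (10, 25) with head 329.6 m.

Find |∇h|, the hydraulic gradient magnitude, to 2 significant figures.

0.0039

Differences from 1: to 2 (Δx, Δy, Δh) = (20, -50, -0.1); to 3 = (-30, -40, +0.1).
Solve a·Δx + b·Δy = Δh: det = 20·(-40) − (-30)·(-50) = -2300.
∂h/∂x = [(-0.1)·(-40) − (+0.1)·(-50)] / -2300 = -0.003913
∂h/∂y = [20·(+0.1) − (-30)·(-0.1)] / -2300 = +0.0004348
|∇h| = √(-0.003913² + 0.0004348²) = 0.003937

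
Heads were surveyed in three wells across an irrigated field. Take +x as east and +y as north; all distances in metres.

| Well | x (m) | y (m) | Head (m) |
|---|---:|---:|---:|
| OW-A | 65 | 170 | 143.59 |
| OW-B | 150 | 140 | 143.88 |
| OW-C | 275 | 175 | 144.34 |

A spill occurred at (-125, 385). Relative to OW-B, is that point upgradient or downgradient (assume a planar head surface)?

downgradient

Differences from OW-A: to OW-B (Δx, Δy, Δh) = (85, -30, +0.29); to OW-C = (210, 5, +0.75).
Solve a·Δx + b·Δy = Δh: det = 85·5 − 210·(-30) = 6725.
∂h/∂x = [(+0.29)·5 − (+0.75)·(-30)] / 6725 = +0.003561
∂h/∂y = [85·(+0.75) − 210·(+0.29)] / 6725 = +0.0004238
Head at (-125, 385) = 143.59 + (+0.003561)·(-190) + (+0.0004238)·(215) = 143.00 m.
That is lower than the 143.88 m at OW-B, so the point is downgradient.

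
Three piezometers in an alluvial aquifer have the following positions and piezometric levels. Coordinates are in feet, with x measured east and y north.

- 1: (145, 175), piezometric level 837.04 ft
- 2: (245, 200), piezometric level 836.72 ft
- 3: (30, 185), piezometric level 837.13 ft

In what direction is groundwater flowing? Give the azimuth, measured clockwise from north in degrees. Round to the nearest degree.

011°

With h = a·x + b·y + c and 1 as origin, the differences give:
  100·a + 25·b = -0.32
  (-115)·a + 10·b = +0.09
Eliminate b (×10 and ×25, subtract): 3875·a = -5.450 → a = ∂h/∂x = -0.001406
Back-substitute: b = ∂h/∂y = -0.007174.
Flow direction (−∇h) has components (+0.001406 E, +0.007174 N).
Azimuth = atan2(E, N) = atan2(+0.001406, +0.007174) = 11.1° ≈ 011°.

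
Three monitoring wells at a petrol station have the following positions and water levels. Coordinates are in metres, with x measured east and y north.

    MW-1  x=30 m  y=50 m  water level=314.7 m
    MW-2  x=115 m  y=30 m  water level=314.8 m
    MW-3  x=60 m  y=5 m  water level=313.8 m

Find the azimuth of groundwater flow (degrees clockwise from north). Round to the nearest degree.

With h = a·x + b·y + c and MW-1 as origin, the differences give:
  85·a + (-20)·b = +0.1
  30·a + (-45)·b = -0.9
Eliminate b (×(-45) and ×(-20), subtract): -3225·a = -22.50 → a = ∂h/∂x = +0.006977
Back-substitute: b = ∂h/∂y = +0.02465.
Flow direction (−∇h) has components (-0.006977 E, -0.02465 N).
Azimuth = atan2(E, N) = atan2(-0.006977, -0.02465) = 195.8° ≈ 196°.

196°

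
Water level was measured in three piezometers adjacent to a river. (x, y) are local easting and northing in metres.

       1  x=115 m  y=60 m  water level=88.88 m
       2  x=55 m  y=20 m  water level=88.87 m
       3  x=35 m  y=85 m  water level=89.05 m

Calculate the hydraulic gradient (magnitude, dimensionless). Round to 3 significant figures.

0.00272

Differences from 1: to 2 (Δx, Δy, Δh) = (-60, -40, -0.01); to 3 = (-80, 25, +0.17).
Determinant of the coordinate differences = (-60)·25 − (-80)·(-40) = -4700.
∂h/∂x = [(-0.01)·25 − (+0.17)·(-40)] / -4700 = -0.001394
∂h/∂y = [(-60)·(+0.17) − (-80)·(-0.01)] / -4700 = +0.002340
|∇h| = √(-0.001394² + 0.002340²) = 0.002724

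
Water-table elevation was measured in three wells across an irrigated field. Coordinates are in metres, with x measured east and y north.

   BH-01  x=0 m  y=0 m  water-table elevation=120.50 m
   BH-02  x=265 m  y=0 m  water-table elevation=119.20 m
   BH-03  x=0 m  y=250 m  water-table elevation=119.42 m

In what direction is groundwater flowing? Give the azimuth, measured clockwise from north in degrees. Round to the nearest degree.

∂h/∂x = (119.20 − 120.50) / (265 − 0) = -0.004906
∂h/∂y = (119.42 − 120.50) / (250 − 0) = -0.004320
Flow direction (−∇h) has components (+0.004906 E, +0.004320 N).
Azimuth = atan2(E, N) = atan2(+0.004906, +0.004320) = 48.6° ≈ 049°.

049°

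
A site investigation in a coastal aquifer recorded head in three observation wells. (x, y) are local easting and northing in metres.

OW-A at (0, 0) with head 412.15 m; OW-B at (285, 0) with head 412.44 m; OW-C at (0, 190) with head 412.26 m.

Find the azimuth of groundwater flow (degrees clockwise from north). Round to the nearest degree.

240°

∂h/∂x = (412.44 − 412.15) / (285 − 0) = +0.001018
∂h/∂y = (412.26 − 412.15) / (190 − 0) = +0.0005789
Flow direction (−∇h) has components (-0.001018 E, -0.0005789 N).
Azimuth = atan2(E, N) = atan2(-0.001018, -0.0005789) = 240.4° ≈ 240°.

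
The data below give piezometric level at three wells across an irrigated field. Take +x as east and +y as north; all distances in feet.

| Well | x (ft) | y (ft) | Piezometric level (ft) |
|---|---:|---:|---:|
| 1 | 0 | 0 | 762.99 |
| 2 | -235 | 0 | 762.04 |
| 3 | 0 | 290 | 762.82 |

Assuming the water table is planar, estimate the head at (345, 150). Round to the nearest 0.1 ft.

764.3 ft

∂h/∂x = (762.04 − 762.99) / (-235 − 0) = +0.004043
∂h/∂y = (762.82 − 762.99) / (290 − 0) = -0.0005862
h(345, 150) = 762.99 + (+0.004043)·(345) + (-0.0005862)·(150) = 762.99 +1.395 -0.088 = 764.297 ft.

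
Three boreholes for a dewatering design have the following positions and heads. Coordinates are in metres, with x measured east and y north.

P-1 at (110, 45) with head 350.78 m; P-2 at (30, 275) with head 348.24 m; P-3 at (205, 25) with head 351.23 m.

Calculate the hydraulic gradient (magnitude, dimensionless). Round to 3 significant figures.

Taking P-1 as reference: P-2−P-1 = (-80, 230, -2.54); P-3−P-1 = (95, -20, +0.45).
Determinant of the coordinate differences = (-80)·(-20) − 95·230 = -20250.
∂h/∂x = [(-2.54)·(-20) − (+0.45)·230] / -20250 = +0.002602
∂h/∂y = [(-80)·(+0.45) − 95·(-2.54)] / -20250 = -0.01014
|∇h| = √(0.002602² + -0.01014²) = 0.01047

0.0105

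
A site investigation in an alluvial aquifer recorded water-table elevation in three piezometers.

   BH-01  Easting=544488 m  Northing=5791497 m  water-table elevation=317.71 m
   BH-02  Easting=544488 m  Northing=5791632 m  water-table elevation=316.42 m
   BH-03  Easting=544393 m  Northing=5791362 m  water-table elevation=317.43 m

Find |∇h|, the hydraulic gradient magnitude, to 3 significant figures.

0.0191

With h = a·x + b·y + c and BH-01 as origin, the differences give:
  0·a + 135·b = -1.29
  (-95)·a + (-135)·b = -0.28
Eliminate b (×(-135) and ×135, subtract): 12825·a = 211.950 → a = ∂h/∂x = +0.01653
Back-substitute: b = ∂h/∂y = -0.009556.
|∇h| = √(0.01653² + -0.009556²) = 0.01909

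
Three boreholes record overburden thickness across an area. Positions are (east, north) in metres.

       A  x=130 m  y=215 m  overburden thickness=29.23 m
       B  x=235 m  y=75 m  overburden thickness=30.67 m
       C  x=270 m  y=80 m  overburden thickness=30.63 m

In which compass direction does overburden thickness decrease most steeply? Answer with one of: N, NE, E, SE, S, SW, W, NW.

With d = a·x + b·y + c and A as origin, the differences give:
  105·a + (-140)·b = +1.44
  140·a + (-135)·b = +1.40
Eliminate b (×(-135) and ×(-140), subtract): 5425·a = 1.600 → a = ∂d/∂x = +0.0002949
Back-substitute: b = ∂d/∂y = -0.01006.
Steepest decrease is along −∇f = (-0.0002949 E, +0.01006 N) → north.

N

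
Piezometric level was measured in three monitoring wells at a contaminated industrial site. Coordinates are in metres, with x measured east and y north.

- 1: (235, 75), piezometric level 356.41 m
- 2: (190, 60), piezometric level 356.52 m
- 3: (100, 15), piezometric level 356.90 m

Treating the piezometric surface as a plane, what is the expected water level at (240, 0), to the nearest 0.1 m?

357.2 m

Taking 1 as reference: 2−1 = (-45, -15, +0.11); 3−1 = (-135, -60, +0.49).
Determinant of the coordinate differences = (-45)·(-60) − (-135)·(-15) = 675.
∂h/∂x = [(+0.11)·(-60) − (+0.49)·(-15)] / 675 = +0.001111
∂h/∂y = [(-45)·(+0.49) − (-135)·(+0.11)] / 675 = -0.01067
h(240, 0) = 356.41 + (+0.001111)·(5) + (-0.01067)·(-75) = 356.41 +0.006 +0.800 = 357.216 m.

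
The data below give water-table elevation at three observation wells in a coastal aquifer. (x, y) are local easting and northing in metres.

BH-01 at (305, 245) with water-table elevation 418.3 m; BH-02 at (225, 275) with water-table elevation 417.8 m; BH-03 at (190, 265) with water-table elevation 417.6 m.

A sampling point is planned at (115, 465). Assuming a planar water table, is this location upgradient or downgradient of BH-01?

downgradient

Taking BH-01 as reference: BH-02−BH-01 = (-80, 30, -0.5); BH-03−BH-01 = (-115, 20, -0.7).
Solve a·Δx + b·Δy = Δh: det = (-80)·20 − (-115)·30 = 1850.
∂h/∂x = [(-0.5)·20 − (-0.7)·30] / 1850 = +0.005946
∂h/∂y = [(-80)·(-0.7) − (-115)·(-0.5)] / 1850 = -0.0008108
Head at (115, 465) = 418.3 + (+0.005946)·(-190) + (-0.0008108)·(220) = 416.99 m.
That is lower than the 418.3 m at BH-01, so the point is downgradient.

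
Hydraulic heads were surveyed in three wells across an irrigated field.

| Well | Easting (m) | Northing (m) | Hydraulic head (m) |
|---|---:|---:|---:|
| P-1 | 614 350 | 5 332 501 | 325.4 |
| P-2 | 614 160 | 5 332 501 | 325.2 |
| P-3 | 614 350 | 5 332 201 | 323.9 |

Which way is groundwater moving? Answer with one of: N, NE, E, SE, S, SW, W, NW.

∂h/∂x = (325.2 − 325.4) / (614160 − 614350) = +0.001053
∂h/∂y = (323.9 − 325.4) / (5332201 − 5332501) = +0.005000
Flow = −∇h = (-0.001053 east, -0.005000 north), which points south.

S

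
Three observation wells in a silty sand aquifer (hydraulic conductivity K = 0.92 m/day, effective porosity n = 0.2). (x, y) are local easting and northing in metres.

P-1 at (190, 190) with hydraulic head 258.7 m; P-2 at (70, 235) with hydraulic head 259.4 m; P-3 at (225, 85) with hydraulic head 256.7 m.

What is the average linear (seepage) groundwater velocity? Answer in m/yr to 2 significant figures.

33 m/yr

Differences from P-1: to P-2 (Δx, Δy, Δh) = (-120, 45, +0.7); to P-3 = (35, -105, -2.0).
Solve a·Δx + b·Δy = Δh: det = (-120)·(-105) − 35·45 = 11025.
∂h/∂x = [(+0.7)·(-105) − (-2.0)·45] / 11025 = +0.001497
∂h/∂y = [(-120)·(-2.0) − 35·(+0.7)] / 11025 = +0.01955
|∇h| = √(0.001497² + 0.01955²) = 0.01961
Seepage velocity v = K·i/n = 0.92 × 0.01961 / 0.2 = 0.09021 m/day = 32.95 m/yr.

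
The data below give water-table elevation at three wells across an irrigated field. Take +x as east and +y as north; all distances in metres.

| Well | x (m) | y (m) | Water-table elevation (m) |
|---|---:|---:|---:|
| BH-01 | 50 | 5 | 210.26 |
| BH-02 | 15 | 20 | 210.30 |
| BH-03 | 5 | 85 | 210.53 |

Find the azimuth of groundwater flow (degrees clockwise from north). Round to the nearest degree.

Three-point gradient (reference BH-01): Δ to BH-02 = (-35, 15, +0.04), Δ to BH-03 = (-45, 80, +0.27).
∂h/∂x = +0.0004000, ∂h/∂y = +0.003600 (det = -2125).
Flow direction (−∇h) has components (-0.0004000 E, -0.003600 N).
Azimuth = atan2(E, N) = atan2(-0.0004000, -0.003600) = 186.3° ≈ 186°.

186°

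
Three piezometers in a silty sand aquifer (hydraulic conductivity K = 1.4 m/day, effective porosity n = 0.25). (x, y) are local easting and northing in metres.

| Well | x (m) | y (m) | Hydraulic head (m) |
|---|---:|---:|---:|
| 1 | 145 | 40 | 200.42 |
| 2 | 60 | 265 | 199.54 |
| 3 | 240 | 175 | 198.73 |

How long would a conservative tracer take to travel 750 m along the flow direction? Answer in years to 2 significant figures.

35 years

With h = a·x + b·y + c and 1 as origin, the differences give:
  (-85)·a + 225·b = -0.88
  95·a + 135·b = -1.69
Eliminate b (×135 and ×225, subtract): -32850·a = 261.450 → a = ∂h/∂x = -0.007959
Back-substitute: b = ∂h/∂y = -0.006918.
|∇h| = √(-0.007959² + -0.006918²) = 0.01055
Seepage velocity v = K·i/n = 1.4 × 0.01055 / 0.25 = 0.05908 m/day.
t = 750 / 0.05908 = 1.269e+04 days = 34.7 years.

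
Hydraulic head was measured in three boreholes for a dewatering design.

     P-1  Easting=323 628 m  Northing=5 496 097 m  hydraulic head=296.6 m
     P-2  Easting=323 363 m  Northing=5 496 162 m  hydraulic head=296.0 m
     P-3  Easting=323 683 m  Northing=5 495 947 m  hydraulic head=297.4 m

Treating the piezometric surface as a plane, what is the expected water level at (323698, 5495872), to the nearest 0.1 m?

Taking P-1 as reference: P-2−P-1 = (-265, 65, -0.6); P-3−P-1 = (55, -150, +0.8).
Determinant of the coordinate differences = (-265)·(-150) − 55·65 = 36175.
∂h/∂x = [(-0.6)·(-150) − (+0.8)·65] / 36175 = +0.001050
∂h/∂y = [(-265)·(+0.8) − 55·(-0.6)] / 36175 = -0.004948
h(323698, 5495872) = 296.6 + (+0.001050)·(70) + (-0.004948)·(-225) = 296.6 +0.074 +1.113 = 297.787 m.

297.8 m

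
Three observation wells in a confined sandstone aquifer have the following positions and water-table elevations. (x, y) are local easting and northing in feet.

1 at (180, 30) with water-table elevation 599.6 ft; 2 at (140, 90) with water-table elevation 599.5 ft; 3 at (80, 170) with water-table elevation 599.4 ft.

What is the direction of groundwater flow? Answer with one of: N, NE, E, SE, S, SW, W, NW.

With h = a·x + b·y + c and 1 as origin, the differences give:
  (-40)·a + 60·b = -0.1
  (-100)·a + 140·b = -0.2
Eliminate b (×140 and ×60, subtract): 400·a = -2.00 → a = ∂h/∂x = -0.005000
Back-substitute: b = ∂h/∂y = -0.005000.
Flow = −∇h = (+0.005000 east, +0.005000 north), which points northeast.

NE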